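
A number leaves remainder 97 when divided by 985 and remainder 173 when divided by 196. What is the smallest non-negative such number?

169517

Write x = 97 + 985·k. Then 985·k ≡ 173 − 97 ≡ 76 (mod 196).
Need 985⁻¹ mod 196. Extended Euclid on (196, 5):
196 = 39·5 + 1
5 = 5·1 + 0
Back-substitute:
1 = 196 − 39·5
985⁻¹ ≡ 157 (mod 196), so k ≡ 157·76 ≡ 172 (mod 196).
x = 97 + 985·172 = 169517.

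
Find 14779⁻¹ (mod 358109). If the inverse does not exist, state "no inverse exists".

Apply the Euclidean algorithm to 358109 and 14779:
358109 = 24×14779 + 3413
14779 = 4×3413 + 1127
3413 = 3×1127 + 32
1127 = 35×32 + 7
32 = 4×7 + 4
7 = 1×4 + 3
4 = 1×3 + 1
3 = 3×1 + 0
Since gcd(14779, 358109) = 1, back-substitute to write 1 as a combination:
1 = 4 − 3
1 = −7 + 2·4
1 = 2·32 − 9·7
1 = −9·1127 + 317·32
1 = 317·3413 − 960·1127
1 = −960·14779 + 4157·3413
1 = 4157·358109 − 100728·14779
Thus 14779·(-100728) ≡ 1 (mod 358109); reducing, -100728 mod 358109 = 257381.

257381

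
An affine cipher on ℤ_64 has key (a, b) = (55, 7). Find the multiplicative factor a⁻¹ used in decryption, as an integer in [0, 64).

7

Apply the Euclidean algorithm to 64 and 55:
64 = 1·55 + 9
55 = 6·9 + 1
9 = 9·1 + 0
The gcd is 1. Working backward:
1 = 55 − 6·9
1 = −6·64 + 7·55
So 55·7 ≡ 1 (mod 64).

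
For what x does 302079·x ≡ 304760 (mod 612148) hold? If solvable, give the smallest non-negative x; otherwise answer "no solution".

1456

First find gcd(302079, 612148):
612148 = 2×302079 + 7990
302079 = 37×7990 + 6449
7990 = 1×6449 + 1541
6449 = 4×1541 + 285
1541 = 5×285 + 116
285 = 2×116 + 53
116 = 2×53 + 10
53 = 5×10 + 3
10 = 3×3 + 1
3 = 3×1 + 0
gcd = 1, so a unique solution mod 612148 exists.
Back-substitute for the Bézout coefficients:
1 = 10 − 3·3
1 = −3·53 + 16·10
1 = 16·116 − 35·53
1 = −35·285 + 86·116
1 = 86·1541 − 465·285
1 = −465·6449 + 1946·1541
1 = 1946·7990 − 2411·6449
1 = −2411·302079 + 91153·7990
1 = 91153·612148 − 184717·302079
So 302079·(-184717) ≡ 1 (mod 612148), giving 302079⁻¹ ≡ 427431.
x ≡ 302079⁻¹·304760 ≡ 427431·304760 ≡ 1456 (mod 612148).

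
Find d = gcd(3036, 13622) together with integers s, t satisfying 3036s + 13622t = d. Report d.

Apply Euclid's algorithm to 13622 and 3036:
13622 = 4*3036 + 1478
3036 = 2*1478 + 80
1478 = 18*80 + 38
80 = 2*38 + 4
38 = 9*4 + 2
4 = 2*2 + 0
gcd(3036, 13622) = 2.
Back-substituting:
2 = 38 − 9·4
2 = −9·80 + 19·38
2 = 19·1478 − 351·80
2 = −351·3036 + 721·1478
2 = 721·13622 − 3235·3036
So 2 = (721)·13622 + (-3235)·3036.

2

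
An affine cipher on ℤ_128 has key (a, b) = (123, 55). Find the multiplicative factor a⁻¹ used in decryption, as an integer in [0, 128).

Apply the Euclidean algorithm to 128 and 123:
128 = 1*123 + 5
123 = 24*5 + 3
5 = 1*3 + 2
3 = 1*2 + 1
2 = 2*1 + 0
The gcd is 1. Working backward:
1 = 3 − 2
1 = −5 + 2·3
1 = 2·123 − 49·5
1 = −49·128 + 51·123
So 123·51 ≡ 1 (mod 128).

51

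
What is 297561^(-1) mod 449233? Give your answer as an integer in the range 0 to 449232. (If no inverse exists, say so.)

Run Euclid on (449233, 297561):
449233 = 1*297561 + 151672
297561 = 1*151672 + 145889
151672 = 1*145889 + 5783
145889 = 25*5783 + 1314
5783 = 4*1314 + 527
1314 = 2*527 + 260
527 = 2*260 + 7
260 = 37*7 + 1
7 = 7*1 + 0
gcd = 1, so the inverse exists. Back-substitute:
1 = 260 − 37·7
1 = −37·527 + 75·260
1 = 75·1314 − 187·527
1 = −187·5783 + 823·1314
1 = 823·145889 − 20762·5783
1 = −20762·151672 + 21585·145889
1 = 21585·297561 − 42347·151672
1 = −42347·449233 + 63932·297561
So 297561·63932 ≡ 1 (mod 449233).

63932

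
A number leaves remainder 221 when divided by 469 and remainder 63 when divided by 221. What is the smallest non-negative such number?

Write x = 221 + 469·k. Then 469·k ≡ 63 − 221 ≡ 63 (mod 221).
Need 469⁻¹ mod 221. Extended Euclid on (221, 27):
221 = 8×27 + 5
27 = 5×5 + 2
5 = 2×2 + 1
2 = 2×1 + 0
Back-substitute:
1 = 5 − 2·2
1 = −2·27 + 11·5
1 = 11·221 − 90·27
469⁻¹ ≡ 131 (mod 221), so k ≡ 131·63 ≡ 76 (mod 221).
x = 221 + 469·76 = 35865.

35865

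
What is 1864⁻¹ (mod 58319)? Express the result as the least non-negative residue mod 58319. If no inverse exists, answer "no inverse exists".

Run Euclid on (58319, 1864):
58319 = 31*1864 + 535
1864 = 3*535 + 259
535 = 2*259 + 17
259 = 15*17 + 4
17 = 4*4 + 1
4 = 4*1 + 0
gcd = 1, so the inverse exists. Back-substitute:
1 = 17 − 4·4
1 = −4·259 + 61·17
1 = 61·535 − 126·259
1 = −126·1864 + 439·535
1 = 439·58319 − 13735·1864
Thus 1864·(-13735) ≡ 1 (mod 58319); reducing, -13735 mod 58319 = 44584.

44584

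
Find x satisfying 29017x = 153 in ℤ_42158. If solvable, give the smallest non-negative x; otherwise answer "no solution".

40031

First find gcd(29017, 42158):
42158 = 1·29017 + 13141
29017 = 2·13141 + 2735
13141 = 4·2735 + 2201
2735 = 1·2201 + 534
2201 = 4·534 + 65
534 = 8·65 + 14
65 = 4·14 + 9
14 = 1·9 + 5
9 = 1·5 + 4
5 = 1·4 + 1
4 = 4·1 + 0
gcd = 1, so a unique solution mod 42158 exists.
Back-substitute for the Bézout coefficients:
1 = 5 − 4
1 = −9 + 2·5
1 = 2·14 − 3·9
1 = −3·65 + 14·14
1 = 14·534 − 115·65
1 = −115·2201 + 474·534
1 = 474·2735 − 589·2201
1 = −589·13141 + 2830·2735
1 = 2830·29017 − 6249·13141
1 = −6249·42158 + 9079·29017
So 29017·(9079) ≡ 1 (mod 42158), giving 29017⁻¹ ≡ 9079.
x ≡ 29017⁻¹·153 ≡ 9079·153 ≡ 40031 (mod 42158).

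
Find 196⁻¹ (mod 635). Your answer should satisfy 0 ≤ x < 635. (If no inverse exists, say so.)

Apply the Euclidean algorithm to 635 and 196:
635 = 3×196 + 47
196 = 4×47 + 8
47 = 5×8 + 7
8 = 1×7 + 1
7 = 7×1 + 0
gcd = 1, so the inverse exists. Back-substitute:
1 = 8 − 7
1 = −47 + 6·8
1 = 6·196 − 25·47
1 = −25·635 + 81·196
So 196·81 ≡ 1 (mod 635).

81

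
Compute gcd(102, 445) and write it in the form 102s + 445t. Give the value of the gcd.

Euclidean algorithm:
445 = 4×102 + 37
102 = 2×37 + 28
37 = 1×28 + 9
28 = 3×9 + 1
9 = 9×1 + 0
gcd(102, 445) = 1.
Working backward:
1 = 28 − 3·9
1 = −3·37 + 4·28
1 = 4·102 − 11·37
1 = −11·445 + 48·102
So 1 = (-11)·445 + (48)·102.

1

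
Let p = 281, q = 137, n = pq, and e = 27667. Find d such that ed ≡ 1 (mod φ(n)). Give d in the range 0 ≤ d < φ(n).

φ(n) = (p−1)(q−1) = 280·136 = 38080.
Need d with 27667·d ≡ 1 (mod 38080). Apply the extended Euclidean algorithm:
38080 = 1*27667 + 10413
27667 = 2*10413 + 6841
10413 = 1*6841 + 3572
6841 = 1*3572 + 3269
3572 = 1*3269 + 303
3269 = 10*303 + 239
303 = 1*239 + 64
239 = 3*64 + 47
64 = 1*47 + 17
47 = 2*17 + 13
17 = 1*13 + 4
13 = 3*4 + 1
4 = 4*1 + 0
Back-substitute:
1 = 13 − 3·4
1 = −3·17 + 4·13
1 = 4·47 − 11·17
1 = −11·64 + 15·47
1 = 15·239 − 56·64
1 = −56·303 + 71·239
1 = 71·3269 − 766·303
1 = −766·3572 + 837·3269
1 = 837·6841 − 1603·3572
1 = −1603·10413 + 2440·6841
1 = 2440·27667 − 6483·10413
1 = −6483·38080 + 8923·27667
So 27667·8923 ≡ 1 (mod 38080), hence d = 8923.

8923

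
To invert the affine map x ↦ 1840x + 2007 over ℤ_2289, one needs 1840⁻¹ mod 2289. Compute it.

2029

Apply the Euclidean algorithm to 2289 and 1840:
2289 = 1*1840 + 449
1840 = 4*449 + 44
449 = 10*44 + 9
44 = 4*9 + 8
9 = 1*8 + 1
8 = 8*1 + 0
gcd = 1, so the inverse exists. Back-substitute:
1 = 9 − 8
1 = −44 + 5·9
1 = 5·449 − 51·44
1 = −51·1840 + 209·449
1 = 209·2289 − 260·1840
Hence 1840⁻¹ ≡ -260 ≡ 2029 (mod 2289).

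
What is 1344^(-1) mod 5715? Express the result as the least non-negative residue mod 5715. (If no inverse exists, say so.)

Compute gcd(1344, 5715):
5715 = 4·1344 + 339
1344 = 3·339 + 327
339 = 1·327 + 12
327 = 27·12 + 3
12 = 4·3 + 0
Since gcd = 3 > 1, 1344 is not a unit mod 5715.

no inverse exists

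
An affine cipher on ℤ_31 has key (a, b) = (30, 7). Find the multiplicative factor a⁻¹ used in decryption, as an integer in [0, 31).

30

Apply the Euclidean algorithm to 31 and 30:
31 = 1×30 + 1
30 = 30×1 + 0
gcd = 1, so the inverse exists. Back-substitute:
1 = 31 − 30
Hence 30⁻¹ ≡ -1 ≡ 30 (mod 31).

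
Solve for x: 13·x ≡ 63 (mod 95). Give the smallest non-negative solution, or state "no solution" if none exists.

First find gcd(13, 95):
95 = 7·13 + 4
13 = 3·4 + 1
4 = 4·1 + 0
gcd = 1, so a unique solution mod 95 exists.
Back-substitute for the Bézout coefficients:
1 = 13 − 3·4
1 = −3·95 + 22·13
So 13·(22) ≡ 1 (mod 95), giving 13⁻¹ ≡ 22.
x ≡ 13⁻¹·63 ≡ 22·63 ≡ 56 (mod 95).

56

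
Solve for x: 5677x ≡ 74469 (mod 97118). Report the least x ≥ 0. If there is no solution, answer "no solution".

gcd(5677, 97118):
97118 = 17*5677 + 609
5677 = 9*609 + 196
609 = 3*196 + 21
196 = 9*21 + 7
21 = 3*7 + 0
gcd = 7, but 7 ∤ 74469, so the congruence has no solution.

no solution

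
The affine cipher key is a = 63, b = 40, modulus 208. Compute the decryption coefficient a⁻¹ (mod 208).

gcd(208, 63) by repeated division:
208 = 3×63 + 19
63 = 3×19 + 6
19 = 3×6 + 1
6 = 6×1 + 0
The gcd is 1. Working backward:
1 = 19 − 3·6
1 = −3·63 + 10·19
1 = 10·208 − 33·63
So 63·(-33) ≡ 1 (mod 208), and -33 ≡ 175 (mod 208).

175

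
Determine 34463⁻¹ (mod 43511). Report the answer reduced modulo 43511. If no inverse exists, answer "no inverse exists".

Compute gcd(34463, 43511):
43511 = 1*34463 + 9048
34463 = 3*9048 + 7319
9048 = 1*7319 + 1729
7319 = 4*1729 + 403
1729 = 4*403 + 117
403 = 3*117 + 52
117 = 2*52 + 13
52 = 4*13 + 0
The gcd is 13, not 1, hence no inverse exists.

no inverse exists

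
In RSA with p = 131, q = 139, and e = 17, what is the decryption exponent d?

φ(n) = (p−1)(q−1) = 130·138 = 17940.
Need d with 17·d ≡ 1 (mod 17940). Apply the extended Euclidean algorithm:
17940 = 1055*17 + 5
17 = 3*5 + 2
5 = 2*2 + 1
2 = 2*1 + 0
Back-substitute:
1 = 5 − 2·2
1 = −2·17 + 7·5
1 = 7·17940 − 7387·17
So 17·(-7387) ≡ 1 (mod 17940), hence d ≡ -7387 ≡ 10553 (mod 17940).

10553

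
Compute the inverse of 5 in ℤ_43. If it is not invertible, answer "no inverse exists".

gcd(43, 5) by repeated division:
43 = 8*5 + 3
5 = 1*3 + 2
3 = 1*2 + 1
2 = 2*1 + 0
Since gcd(5, 43) = 1, back-substitute to write 1 as a combination:
1 = 3 − 2
1 = −5 + 2·3
1 = 2·43 − 17·5
Hence 5⁻¹ ≡ -17 ≡ 26 (mod 43).

26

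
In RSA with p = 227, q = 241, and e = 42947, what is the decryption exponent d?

φ(n) = (p−1)(q−1) = 226·240 = 54240.
Need d with 42947·d ≡ 1 (mod 54240). Apply the extended Euclidean algorithm:
54240 = 1·42947 + 11293
42947 = 3·11293 + 9068
11293 = 1·9068 + 2225
9068 = 4·2225 + 168
2225 = 13·168 + 41
168 = 4·41 + 4
41 = 10·4 + 1
4 = 4·1 + 0
Back-substitute:
1 = 41 − 10·4
1 = −10·168 + 41·41
1 = 41·2225 − 543·168
1 = −543·9068 + 2213·2225
1 = 2213·11293 − 2756·9068
1 = −2756·42947 + 10481·11293
1 = 10481·54240 − 13237·42947
So 42947·(-13237) ≡ 1 (mod 54240), hence d ≡ -13237 ≡ 41003 (mod 54240).

41003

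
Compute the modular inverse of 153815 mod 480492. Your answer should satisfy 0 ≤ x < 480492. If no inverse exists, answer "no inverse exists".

139907

Apply the Euclidean algorithm to 480492 and 153815:
480492 = 3·153815 + 19047
153815 = 8·19047 + 1439
19047 = 13·1439 + 340
1439 = 4·340 + 79
340 = 4·79 + 24
79 = 3·24 + 7
24 = 3·7 + 3
7 = 2·3 + 1
3 = 3·1 + 0
The gcd is 1. Working backward:
1 = 7 − 2·3
1 = −2·24 + 7·7
1 = 7·79 − 23·24
1 = −23·340 + 99·79
1 = 99·1439 − 419·340
1 = −419·19047 + 5546·1439
1 = 5546·153815 − 44787·19047
1 = −44787·480492 + 139907·153815
So 153815·139907 ≡ 1 (mod 480492).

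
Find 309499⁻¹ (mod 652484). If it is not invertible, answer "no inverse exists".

Extended Euclidean algorithm:
652484 = 2*309499 + 33486
309499 = 9*33486 + 8125
33486 = 4*8125 + 986
8125 = 8*986 + 237
986 = 4*237 + 38
237 = 6*38 + 9
38 = 4*9 + 2
9 = 4*2 + 1
2 = 2*1 + 0
Since gcd(309499, 652484) = 1, back-substitute to write 1 as a combination:
1 = 9 − 4·2
1 = −4·38 + 17·9
1 = 17·237 − 106·38
1 = −106·986 + 441·237
1 = 441·8125 − 3634·986
1 = −3634·33486 + 14977·8125
1 = 14977·309499 − 138427·33486
1 = −138427·652484 + 291831·309499
So 309499·291831 ≡ 1 (mod 652484).

291831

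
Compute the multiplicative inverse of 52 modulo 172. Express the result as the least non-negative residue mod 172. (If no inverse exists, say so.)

Euclidean algorithm on 172, 52:
172 = 3×52 + 16
52 = 3×16 + 4
16 = 4×4 + 0
Since gcd = 4 > 1, 52 is not a unit mod 172.

no inverse exists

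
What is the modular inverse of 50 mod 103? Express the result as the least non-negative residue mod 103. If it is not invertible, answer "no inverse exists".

68

gcd(103, 50) by repeated division:
103 = 2*50 + 3
50 = 16*3 + 2
3 = 1*2 + 1
2 = 2*1 + 0
gcd = 1, so the inverse exists. Back-substitute:
1 = 3 − 2
1 = −50 + 17·3
1 = 17·103 − 35·50
So 50·(-35) ≡ 1 (mod 103), and -35 ≡ 68 (mod 103).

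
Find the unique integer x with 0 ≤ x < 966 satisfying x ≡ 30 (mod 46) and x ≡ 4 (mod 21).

Write x = 30 + 46·k. Then 46·k ≡ 4 − 30 ≡ 16 (mod 21).
Need 46⁻¹ mod 21. Extended Euclid on (21, 4):
21 = 5·4 + 1
4 = 4·1 + 0
Back-substitute:
1 = 21 − 5·4
46⁻¹ ≡ 16 (mod 21), so k ≡ 16·16 ≡ 4 (mod 21).
x = 30 + 46·4 = 214.

214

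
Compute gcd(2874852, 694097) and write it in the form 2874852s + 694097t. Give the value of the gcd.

Apply Euclid's algorithm to 2874852 and 694097:
2874852 = 4*694097 + 98464
694097 = 7*98464 + 4849
98464 = 20*4849 + 1484
4849 = 3*1484 + 397
1484 = 3*397 + 293
397 = 1*293 + 104
293 = 2*104 + 85
104 = 1*85 + 19
85 = 4*19 + 9
19 = 2*9 + 1
9 = 9*1 + 0
gcd(2874852, 694097) = 1.
Back-substituting:
1 = 19 − 2·9
1 = −2·85 + 9·19
1 = 9·104 − 11·85
1 = −11·293 + 31·104
1 = 31·397 − 42·293
1 = −42·1484 + 157·397
1 = 157·4849 − 513·1484
1 = −513·98464 + 10417·4849
1 = 10417·694097 − 73432·98464
1 = −73432·2874852 + 304145·694097
So 1 = (-73432)·2874852 + (304145)·694097.

1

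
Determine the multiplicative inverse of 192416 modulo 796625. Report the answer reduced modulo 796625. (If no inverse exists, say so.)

gcd(796625, 192416) by repeated division:
796625 = 4·192416 + 26961
192416 = 7·26961 + 3689
26961 = 7·3689 + 1138
3689 = 3·1138 + 275
1138 = 4·275 + 38
275 = 7·38 + 9
38 = 4·9 + 2
9 = 4·2 + 1
2 = 2·1 + 0
gcd = 1, so the inverse exists. Back-substitute:
1 = 9 − 4·2
1 = −4·38 + 17·9
1 = 17·275 − 123·38
1 = −123·1138 + 509·275
1 = 509·3689 − 1650·1138
1 = −1650·26961 + 12059·3689
1 = 12059·192416 − 86063·26961
1 = −86063·796625 + 356311·192416
So 192416·356311 ≡ 1 (mod 796625).

356311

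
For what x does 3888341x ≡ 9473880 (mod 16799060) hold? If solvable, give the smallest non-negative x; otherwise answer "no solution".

15790840

First find gcd(3888341, 16799060):
16799060 = 4*3888341 + 1245696
3888341 = 3*1245696 + 151253
1245696 = 8*151253 + 35672
151253 = 4*35672 + 8565
35672 = 4*8565 + 1412
8565 = 6*1412 + 93
1412 = 15*93 + 17
93 = 5*17 + 8
17 = 2*8 + 1
8 = 8*1 + 0
gcd = 1, so a unique solution mod 16799060 exists.
Back-substitute for the Bézout coefficients:
1 = 17 − 2·8
1 = −2·93 + 11·17
1 = 11·1412 − 167·93
1 = −167·8565 + 1013·1412
1 = 1013·35672 − 4219·8565
1 = −4219·151253 + 17889·35672
1 = 17889·1245696 − 147331·151253
1 = −147331·3888341 + 459882·1245696
1 = 459882·16799060 − 1986859·3888341
So 3888341·(-1986859) ≡ 1 (mod 16799060), giving 3888341⁻¹ ≡ 14812201.
x ≡ 3888341⁻¹·9473880 ≡ 14812201·9473880 ≡ 15790840 (mod 16799060).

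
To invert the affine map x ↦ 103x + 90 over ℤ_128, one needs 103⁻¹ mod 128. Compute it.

87

gcd(128, 103) by repeated division:
128 = 1·103 + 25
103 = 4·25 + 3
25 = 8·3 + 1
3 = 3·1 + 0
Since gcd(103, 128) = 1, back-substitute to write 1 as a combination:
1 = 25 − 8·3
1 = −8·103 + 33·25
1 = 33·128 − 41·103
Hence 103⁻¹ ≡ -41 ≡ 87 (mod 128).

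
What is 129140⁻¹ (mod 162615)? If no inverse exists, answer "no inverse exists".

no inverse exists

Euclidean algorithm on 162615, 129140:
162615 = 1*129140 + 33475
129140 = 3*33475 + 28715
33475 = 1*28715 + 4760
28715 = 6*4760 + 155
4760 = 30*155 + 110
155 = 1*110 + 45
110 = 2*45 + 20
45 = 2*20 + 5
20 = 4*5 + 0
The gcd is 5, not 1, hence no inverse exists.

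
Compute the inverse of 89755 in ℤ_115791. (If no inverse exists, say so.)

gcd(115791, 89755) by repeated division:
115791 = 1×89755 + 26036
89755 = 3×26036 + 11647
26036 = 2×11647 + 2742
11647 = 4×2742 + 679
2742 = 4×679 + 26
679 = 26×26 + 3
26 = 8×3 + 2
3 = 1×2 + 1
2 = 2×1 + 0
Since gcd(89755, 115791) = 1, back-substitute to write 1 as a combination:
1 = 3 − 2
1 = −26 + 9·3
1 = 9·679 − 235·26
1 = −235·2742 + 949·679
1 = 949·11647 − 4031·2742
1 = −4031·26036 + 9011·11647
1 = 9011·89755 − 31064·26036
1 = −31064·115791 + 40075·89755
So 89755·40075 ≡ 1 (mod 115791).

40075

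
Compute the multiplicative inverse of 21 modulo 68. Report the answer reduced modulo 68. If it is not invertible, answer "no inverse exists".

Extended Euclidean algorithm:
68 = 3×21 + 5
21 = 4×5 + 1
5 = 5×1 + 0
gcd = 1, so the inverse exists. Back-substitute:
1 = 21 − 4·5
1 = −4·68 + 13·21
So 21·13 ≡ 1 (mod 68).

13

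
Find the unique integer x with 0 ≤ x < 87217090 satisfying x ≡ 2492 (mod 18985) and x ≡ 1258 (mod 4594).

Write x = 2492 + 18985·k. Then 18985·k ≡ 1258 − 2492 ≡ 3360 (mod 4594).
Need 18985⁻¹ mod 4594. Extended Euclid on (4594, 609):
4594 = 7×609 + 331
609 = 1×331 + 278
331 = 1×278 + 53
278 = 5×53 + 13
53 = 4×13 + 1
13 = 13×1 + 0
Back-substitute:
1 = 53 − 4·13
1 = −4·278 + 21·53
1 = 21·331 − 25·278
1 = −25·609 + 46·331
1 = 46·4594 − 347·609
18985⁻¹ ≡ 4247 (mod 4594), so k ≡ 4247·3360 ≡ 956 (mod 4594).
x = 2492 + 18985·956 = 18152152.

18152152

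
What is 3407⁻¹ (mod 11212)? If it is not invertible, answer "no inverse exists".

gcd(11212, 3407) by repeated division:
11212 = 3*3407 + 991
3407 = 3*991 + 434
991 = 2*434 + 123
434 = 3*123 + 65
123 = 1*65 + 58
65 = 1*58 + 7
58 = 8*7 + 2
7 = 3*2 + 1
2 = 2*1 + 0
gcd = 1, so the inverse exists. Back-substitute:
1 = 7 − 3·2
1 = −3·58 + 25·7
1 = 25·65 − 28·58
1 = −28·123 + 53·65
1 = 53·434 − 187·123
1 = −187·991 + 427·434
1 = 427·3407 − 1468·991
1 = −1468·11212 + 4831·3407
So 3407·4831 ≡ 1 (mod 11212).

4831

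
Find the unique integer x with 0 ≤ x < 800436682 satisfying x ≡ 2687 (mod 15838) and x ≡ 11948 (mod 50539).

Write x = 2687 + 15838·k. Then 15838·k ≡ 11948 − 2687 ≡ 9261 (mod 50539).
Need 15838⁻¹ mod 50539. Extended Euclid on (50539, 15838):
50539 = 3×15838 + 3025
15838 = 5×3025 + 713
3025 = 4×713 + 173
713 = 4×173 + 21
173 = 8×21 + 5
21 = 4×5 + 1
5 = 5×1 + 0
Back-substitute:
1 = 21 − 4·5
1 = −4·173 + 33·21
1 = 33·713 − 136·173
1 = −136·3025 + 577·713
1 = 577·15838 − 3021·3025
1 = −3021·50539 + 9640·15838
15838⁻¹ ≡ 9640 (mod 50539), so k ≡ 9640·9261 ≡ 24166 (mod 50539).
x = 2687 + 15838·24166 = 382743795.

382743795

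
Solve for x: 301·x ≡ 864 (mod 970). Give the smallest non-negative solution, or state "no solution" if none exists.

First find gcd(301, 970):
970 = 3*301 + 67
301 = 4*67 + 33
67 = 2*33 + 1
33 = 33*1 + 0
gcd = 1, so a unique solution mod 970 exists.
Back-substitute for the Bézout coefficients:
1 = 67 − 2·33
1 = −2·301 + 9·67
1 = 9·970 − 29·301
So 301·(-29) ≡ 1 (mod 970), giving 301⁻¹ ≡ 941.
x ≡ 301⁻¹·864 ≡ 941·864 ≡ 164 (mod 970).

164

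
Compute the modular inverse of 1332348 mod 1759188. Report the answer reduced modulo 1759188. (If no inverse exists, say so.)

Euclidean algorithm on 1759188, 1332348:
1759188 = 1·1332348 + 426840
1332348 = 3·426840 + 51828
426840 = 8·51828 + 12216
51828 = 4·12216 + 2964
12216 = 4·2964 + 360
2964 = 8·360 + 84
360 = 4·84 + 24
84 = 3·24 + 12
24 = 2·12 + 0
gcd(1332348, 1759188) = 12 ≠ 1, so 1332348 has no multiplicative inverse modulo 1759188.

no inverse exists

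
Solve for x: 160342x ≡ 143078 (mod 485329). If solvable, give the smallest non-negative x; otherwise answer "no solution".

4299

First find gcd(160342, 485329):
485329 = 3·160342 + 4303
160342 = 37·4303 + 1131
4303 = 3·1131 + 910
1131 = 1·910 + 221
910 = 4·221 + 26
221 = 8·26 + 13
26 = 2·13 + 0
gcd = 13 and 13 | 143078, so solutions exist. Divide through by 13: 12334x ≡ 11006 (mod 37333).
Now find 12334⁻¹ mod 37333:
37333 = 3×12334 + 331
12334 = 37×331 + 87
331 = 3×87 + 70
87 = 1×70 + 17
70 = 4×17 + 2
17 = 8×2 + 1
2 = 2×1 + 0
Back-substitute:
1 = 17 − 8·2
1 = −8·70 + 33·17
1 = 33·87 − 41·70
1 = −41·331 + 156·87
1 = 156·12334 − 5813·331
1 = −5813·37333 + 17595·12334
So 12334⁻¹ ≡ 17595 (mod 37333).
Then x ≡ 17595·11006 ≡ 4299 (mod 37333); the smallest non-negative solution is x = 4299.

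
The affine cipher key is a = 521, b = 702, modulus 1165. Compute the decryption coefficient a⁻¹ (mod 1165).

gcd(1165, 521) by repeated division:
1165 = 2*521 + 123
521 = 4*123 + 29
123 = 4*29 + 7
29 = 4*7 + 1
7 = 7*1 + 0
The gcd is 1. Working backward:
1 = 29 − 4·7
1 = −4·123 + 17·29
1 = 17·521 − 72·123
1 = −72·1165 + 161·521
So 521·161 ≡ 1 (mod 1165).

161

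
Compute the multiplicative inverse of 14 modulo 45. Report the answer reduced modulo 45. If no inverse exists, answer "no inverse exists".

gcd(45, 14) by repeated division:
45 = 3*14 + 3
14 = 4*3 + 2
3 = 1*2 + 1
2 = 2*1 + 0
gcd = 1, so the inverse exists. Back-substitute:
1 = 3 − 2
1 = −14 + 5·3
1 = 5·45 − 16·14
Thus 14·(-16) ≡ 1 (mod 45); reducing, -16 mod 45 = 29.

29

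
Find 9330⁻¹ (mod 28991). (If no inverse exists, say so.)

6864

Extended Euclidean algorithm:
28991 = 3×9330 + 1001
9330 = 9×1001 + 321
1001 = 3×321 + 38
321 = 8×38 + 17
38 = 2×17 + 4
17 = 4×4 + 1
4 = 4×1 + 0
gcd = 1, so the inverse exists. Back-substitute:
1 = 17 − 4·4
1 = −4·38 + 9·17
1 = 9·321 − 76·38
1 = −76·1001 + 237·321
1 = 237·9330 − 2209·1001
1 = −2209·28991 + 6864·9330
So 9330·6864 ≡ 1 (mod 28991).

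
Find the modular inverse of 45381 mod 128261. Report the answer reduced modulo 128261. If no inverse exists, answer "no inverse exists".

no inverse exists

Euclidean algorithm on 128261, 45381:
128261 = 2·45381 + 37499
45381 = 1·37499 + 7882
37499 = 4·7882 + 5971
7882 = 1·5971 + 1911
5971 = 3·1911 + 238
1911 = 8·238 + 7
238 = 34·7 + 0
Since gcd = 7 > 1, 45381 is not a unit mod 128261.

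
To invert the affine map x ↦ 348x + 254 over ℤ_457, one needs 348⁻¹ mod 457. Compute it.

Run Euclid on (457, 348):
457 = 1*348 + 109
348 = 3*109 + 21
109 = 5*21 + 4
21 = 5*4 + 1
4 = 4*1 + 0
The gcd is 1. Working backward:
1 = 21 − 5·4
1 = −5·109 + 26·21
1 = 26·348 − 83·109
1 = −83·457 + 109·348
So 348·109 ≡ 1 (mod 457).

109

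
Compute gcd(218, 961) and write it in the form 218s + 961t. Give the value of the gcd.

Euclidean algorithm:
961 = 4·218 + 89
218 = 2·89 + 40
89 = 2·40 + 9
40 = 4·9 + 4
9 = 2·4 + 1
4 = 4·1 + 0
gcd(218, 961) = 1.
Working backward:
1 = 9 − 2·4
1 = −2·40 + 9·9
1 = 9·89 − 20·40
1 = −20·218 + 49·89
1 = 49·961 − 216·218
So 1 = (49)·961 + (-216)·218.

1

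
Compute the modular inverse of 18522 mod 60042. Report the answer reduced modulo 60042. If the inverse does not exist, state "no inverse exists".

no inverse exists

Compute gcd(18522, 60042):
60042 = 3·18522 + 4476
18522 = 4·4476 + 618
4476 = 7·618 + 150
618 = 4·150 + 18
150 = 8·18 + 6
18 = 3·6 + 0
The gcd is 6, not 1, hence no inverse exists.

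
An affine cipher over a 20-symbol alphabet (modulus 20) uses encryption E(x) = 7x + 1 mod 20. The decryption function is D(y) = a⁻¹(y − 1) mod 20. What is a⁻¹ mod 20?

Apply the Euclidean algorithm to 20 and 7:
20 = 2*7 + 6
7 = 1*6 + 1
6 = 6*1 + 0
gcd = 1, so the inverse exists. Back-substitute:
1 = 7 − 6
1 = −20 + 3·7
So 7·3 ≡ 1 (mod 20).

3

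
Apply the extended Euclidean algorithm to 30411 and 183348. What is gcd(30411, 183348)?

Euclidean algorithm:
183348 = 6×30411 + 882
30411 = 34×882 + 423
882 = 2×423 + 36
423 = 11×36 + 27
36 = 1×27 + 9
27 = 3×9 + 0
gcd(30411, 183348) = 9.
Working backward:
9 = 36 − 27
9 = −423 + 12·36
9 = 12·882 − 25·423
9 = −25·30411 + 862·882
9 = 862·183348 − 5197·30411
So 9 = (862)·183348 + (-5197)·30411.

9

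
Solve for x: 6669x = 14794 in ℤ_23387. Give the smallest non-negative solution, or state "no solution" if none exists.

1689

First find gcd(6669, 23387):
23387 = 3*6669 + 3380
6669 = 1*3380 + 3289
3380 = 1*3289 + 91
3289 = 36*91 + 13
91 = 7*13 + 0
gcd = 13 and 13 | 14794, so solutions exist. Divide through by 13: 513x ≡ 1138 (mod 1799).
Now find 513⁻¹ mod 1799:
1799 = 3×513 + 260
513 = 1×260 + 253
260 = 1×253 + 7
253 = 36×7 + 1
7 = 7×1 + 0
Back-substitute:
1 = 253 − 36·7
1 = −36·260 + 37·253
1 = 37·513 − 73·260
1 = −73·1799 + 256·513
So 513⁻¹ ≡ 256 (mod 1799).
Then x ≡ 256·1138 ≡ 1689 (mod 1799); the smallest non-negative solution is x = 1689.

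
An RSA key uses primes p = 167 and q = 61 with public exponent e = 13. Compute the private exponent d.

4597

φ(n) = (p−1)(q−1) = 166·60 = 9960.
Need d with 13·d ≡ 1 (mod 9960). Apply the extended Euclidean algorithm:
9960 = 766*13 + 2
13 = 6*2 + 1
2 = 2*1 + 0
Back-substitute:
1 = 13 − 6·2
1 = −6·9960 + 4597·13
So 13·4597 ≡ 1 (mod 9960), hence d = 4597.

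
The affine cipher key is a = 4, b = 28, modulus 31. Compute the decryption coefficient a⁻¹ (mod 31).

8

Extended Euclidean algorithm:
31 = 7*4 + 3
4 = 1*3 + 1
3 = 3*1 + 0
gcd = 1, so the inverse exists. Back-substitute:
1 = 4 − 3
1 = −31 + 8·4
So 4·8 ≡ 1 (mod 31).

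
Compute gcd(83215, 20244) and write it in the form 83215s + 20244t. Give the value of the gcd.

Euclidean algorithm:
83215 = 4×20244 + 2239
20244 = 9×2239 + 93
2239 = 24×93 + 7
93 = 13×7 + 2
7 = 3×2 + 1
2 = 2×1 + 0
gcd(83215, 20244) = 1.
Express as a combination:
1 = 7 − 3·2
1 = −3·93 + 40·7
1 = 40·2239 − 963·93
1 = −963·20244 + 8707·2239
1 = 8707·83215 − 35791·20244
So 1 = (8707)·83215 + (-35791)·20244.

1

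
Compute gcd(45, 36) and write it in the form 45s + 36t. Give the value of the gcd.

9

Euclidean algorithm:
45 = 1*36 + 9
36 = 4*9 + 0
gcd(45, 36) = 9.
Working backward:
9 = 45 − 36
So 9 = (1)·45 + (-1)·36.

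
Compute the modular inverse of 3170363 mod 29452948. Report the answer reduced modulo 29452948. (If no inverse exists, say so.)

no inverse exists

Compute gcd(3170363, 29452948):
29452948 = 9×3170363 + 919681
3170363 = 3×919681 + 411320
919681 = 2×411320 + 97041
411320 = 4×97041 + 23156
97041 = 4×23156 + 4417
23156 = 5×4417 + 1071
4417 = 4×1071 + 133
1071 = 8×133 + 7
133 = 19×7 + 0
Since gcd = 7 > 1, 3170363 is not a unit mod 29452948.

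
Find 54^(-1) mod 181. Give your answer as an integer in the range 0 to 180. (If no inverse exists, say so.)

57

Extended Euclidean algorithm:
181 = 3·54 + 19
54 = 2·19 + 16
19 = 1·16 + 3
16 = 5·3 + 1
3 = 3·1 + 0
Since gcd(54, 181) = 1, back-substitute to write 1 as a combination:
1 = 16 − 5·3
1 = −5·19 + 6·16
1 = 6·54 − 17·19
1 = −17·181 + 57·54
So 54·57 ≡ 1 (mod 181).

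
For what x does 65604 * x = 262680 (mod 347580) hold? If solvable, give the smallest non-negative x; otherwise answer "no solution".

First find gcd(65604, 347580):
347580 = 5×65604 + 19560
65604 = 3×19560 + 6924
19560 = 2×6924 + 5712
6924 = 1×5712 + 1212
5712 = 4×1212 + 864
1212 = 1×864 + 348
864 = 2×348 + 168
348 = 2×168 + 12
168 = 14×12 + 0
gcd = 12 and 12 | 262680, so solutions exist. Divide through by 12: 5467x ≡ 21890 (mod 28965).
Now find 5467⁻¹ mod 28965:
28965 = 5*5467 + 1630
5467 = 3*1630 + 577
1630 = 2*577 + 476
577 = 1*476 + 101
476 = 4*101 + 72
101 = 1*72 + 29
72 = 2*29 + 14
29 = 2*14 + 1
14 = 14*1 + 0
Back-substitute:
1 = 29 − 2·14
1 = −2·72 + 5·29
1 = 5·101 − 7·72
1 = −7·476 + 33·101
1 = 33·577 − 40·476
1 = −40·1630 + 113·577
1 = 113·5467 − 379·1630
1 = −379·28965 + 2008·5467
So 5467⁻¹ ≡ 2008 (mod 28965).
Then x ≡ 2008·21890 ≡ 15215 (mod 28965); the smallest non-negative solution is x = 15215.

15215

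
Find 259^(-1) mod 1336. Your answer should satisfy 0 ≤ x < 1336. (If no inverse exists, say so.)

Run Euclid on (1336, 259):
1336 = 5×259 + 41
259 = 6×41 + 13
41 = 3×13 + 2
13 = 6×2 + 1
2 = 2×1 + 0
The gcd is 1. Working backward:
1 = 13 − 6·2
1 = −6·41 + 19·13
1 = 19·259 − 120·41
1 = −120·1336 + 619·259
So 259·619 ≡ 1 (mod 1336).

619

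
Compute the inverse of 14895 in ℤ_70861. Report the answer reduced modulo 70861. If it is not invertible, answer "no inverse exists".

15980

Apply the Euclidean algorithm to 70861 and 14895:
70861 = 4·14895 + 11281
14895 = 1·11281 + 3614
11281 = 3·3614 + 439
3614 = 8·439 + 102
439 = 4·102 + 31
102 = 3·31 + 9
31 = 3·9 + 4
9 = 2·4 + 1
4 = 4·1 + 0
gcd = 1, so the inverse exists. Back-substitute:
1 = 9 − 2·4
1 = −2·31 + 7·9
1 = 7·102 − 23·31
1 = −23·439 + 99·102
1 = 99·3614 − 815·439
1 = −815·11281 + 2544·3614
1 = 2544·14895 − 3359·11281
1 = −3359·70861 + 15980·14895
So 14895·15980 ≡ 1 (mod 70861).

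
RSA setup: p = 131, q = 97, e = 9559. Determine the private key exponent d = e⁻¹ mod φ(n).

φ(n) = (p−1)(q−1) = 130·96 = 12480.
Need d with 9559·d ≡ 1 (mod 12480). Apply the extended Euclidean algorithm:
12480 = 1*9559 + 2921
9559 = 3*2921 + 796
2921 = 3*796 + 533
796 = 1*533 + 263
533 = 2*263 + 7
263 = 37*7 + 4
7 = 1*4 + 3
4 = 1*3 + 1
3 = 3*1 + 0
Back-substitute:
1 = 4 − 3
1 = −7 + 2·4
1 = 2·263 − 75·7
1 = −75·533 + 152·263
1 = 152·796 − 227·533
1 = −227·2921 + 833·796
1 = 833·9559 − 2726·2921
1 = −2726·12480 + 3559·9559
So 9559·3559 ≡ 1 (mod 12480), hence d = 3559.

3559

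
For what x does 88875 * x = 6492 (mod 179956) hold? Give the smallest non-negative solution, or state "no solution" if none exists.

79612

First find gcd(88875, 179956):
179956 = 2·88875 + 2206
88875 = 40·2206 + 635
2206 = 3·635 + 301
635 = 2·301 + 33
301 = 9·33 + 4
33 = 8·4 + 1
4 = 4·1 + 0
gcd = 1, so a unique solution mod 179956 exists.
Back-substitute for the Bézout coefficients:
1 = 33 − 8·4
1 = −8·301 + 73·33
1 = 73·635 − 154·301
1 = −154·2206 + 535·635
1 = 535·88875 − 21554·2206
1 = −21554·179956 + 43643·88875
So 88875·(43643) ≡ 1 (mod 179956), giving 88875⁻¹ ≡ 43643.
x ≡ 88875⁻¹·6492 ≡ 43643·6492 ≡ 79612 (mod 179956).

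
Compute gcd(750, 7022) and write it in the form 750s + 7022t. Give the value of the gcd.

2

Apply Euclid's algorithm to 7022 and 750:
7022 = 9·750 + 272
750 = 2·272 + 206
272 = 1·206 + 66
206 = 3·66 + 8
66 = 8·8 + 2
8 = 4·2 + 0
gcd(750, 7022) = 2.
Express as a combination:
2 = 66 − 8·8
2 = −8·206 + 25·66
2 = 25·272 − 33·206
2 = −33·750 + 91·272
2 = 91·7022 − 852·750
So 2 = (91)·7022 + (-852)·750.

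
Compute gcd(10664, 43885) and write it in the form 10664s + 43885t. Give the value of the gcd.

Euclidean algorithm:
43885 = 4*10664 + 1229
10664 = 8*1229 + 832
1229 = 1*832 + 397
832 = 2*397 + 38
397 = 10*38 + 17
38 = 2*17 + 4
17 = 4*4 + 1
4 = 4*1 + 0
gcd(10664, 43885) = 1.
Express as a combination:
1 = 17 − 4·4
1 = −4·38 + 9·17
1 = 9·397 − 94·38
1 = −94·832 + 197·397
1 = 197·1229 − 291·832
1 = −291·10664 + 2525·1229
1 = 2525·43885 − 10391·10664
So 1 = (2525)·43885 + (-10391)·10664.

1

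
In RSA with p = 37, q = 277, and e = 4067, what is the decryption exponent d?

4571

φ(n) = (p−1)(q−1) = 36·276 = 9936.
Need d with 4067·d ≡ 1 (mod 9936). Apply the extended Euclidean algorithm:
9936 = 2*4067 + 1802
4067 = 2*1802 + 463
1802 = 3*463 + 413
463 = 1*413 + 50
413 = 8*50 + 13
50 = 3*13 + 11
13 = 1*11 + 2
11 = 5*2 + 1
2 = 2*1 + 0
Back-substitute:
1 = 11 − 5·2
1 = −5·13 + 6·11
1 = 6·50 − 23·13
1 = −23·413 + 190·50
1 = 190·463 − 213·413
1 = −213·1802 + 829·463
1 = 829·4067 − 1871·1802
1 = −1871·9936 + 4571·4067
So 4067·4571 ≡ 1 (mod 9936), hence d = 4571.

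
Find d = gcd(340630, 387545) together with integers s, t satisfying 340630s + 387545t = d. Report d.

Apply Euclid's algorithm to 387545 and 340630:
387545 = 1*340630 + 46915
340630 = 7*46915 + 12225
46915 = 3*12225 + 10240
12225 = 1*10240 + 1985
10240 = 5*1985 + 315
1985 = 6*315 + 95
315 = 3*95 + 30
95 = 3*30 + 5
30 = 6*5 + 0
gcd(340630, 387545) = 5.
Back-substituting:
5 = 95 − 3·30
5 = −3·315 + 10·95
5 = 10·1985 − 63·315
5 = −63·10240 + 325·1985
5 = 325·12225 − 388·10240
5 = −388·46915 + 1489·12225
5 = 1489·340630 − 10811·46915
5 = −10811·387545 + 12300·340630
So 5 = (-10811)·387545 + (12300)·340630.

5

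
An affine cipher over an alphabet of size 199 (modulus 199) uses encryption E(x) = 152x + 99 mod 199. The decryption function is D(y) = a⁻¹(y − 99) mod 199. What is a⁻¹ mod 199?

Apply the Euclidean algorithm to 199 and 152:
199 = 1×152 + 47
152 = 3×47 + 11
47 = 4×11 + 3
11 = 3×3 + 2
3 = 1×2 + 1
2 = 2×1 + 0
The gcd is 1. Working backward:
1 = 3 − 2
1 = −11 + 4·3
1 = 4·47 − 17·11
1 = −17·152 + 55·47
1 = 55·199 − 72·152
So 152·(-72) ≡ 1 (mod 199), and -72 ≡ 127 (mod 199).

127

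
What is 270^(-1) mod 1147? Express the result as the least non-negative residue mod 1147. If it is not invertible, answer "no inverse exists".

Extended Euclidean algorithm:
1147 = 4·270 + 67
270 = 4·67 + 2
67 = 33·2 + 1
2 = 2·1 + 0
The gcd is 1. Working backward:
1 = 67 − 33·2
1 = −33·270 + 133·67
1 = 133·1147 − 565·270
Hence 270⁻¹ ≡ -565 ≡ 582 (mod 1147).

582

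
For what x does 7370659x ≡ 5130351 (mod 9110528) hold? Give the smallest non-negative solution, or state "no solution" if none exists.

2465989

First find gcd(7370659, 9110528):
9110528 = 1*7370659 + 1739869
7370659 = 4*1739869 + 411183
1739869 = 4*411183 + 95137
411183 = 4*95137 + 30635
95137 = 3*30635 + 3232
30635 = 9*3232 + 1547
3232 = 2*1547 + 138
1547 = 11*138 + 29
138 = 4*29 + 22
29 = 1*22 + 7
22 = 3*7 + 1
7 = 7*1 + 0
gcd = 1, so a unique solution mod 9110528 exists.
Back-substitute for the Bézout coefficients:
1 = 22 − 3·7
1 = −3·29 + 4·22
1 = 4·138 − 19·29
1 = −19·1547 + 213·138
1 = 213·3232 − 445·1547
1 = −445·30635 + 4218·3232
1 = 4218·95137 − 13099·30635
1 = −13099·411183 + 56614·95137
1 = 56614·1739869 − 239555·411183
1 = −239555·7370659 + 1014834·1739869
1 = 1014834·9110528 − 1254389·7370659
So 7370659·(-1254389) ≡ 1 (mod 9110528), giving 7370659⁻¹ ≡ 7856139.
x ≡ 7370659⁻¹·5130351 ≡ 7856139·5130351 ≡ 2465989 (mod 9110528).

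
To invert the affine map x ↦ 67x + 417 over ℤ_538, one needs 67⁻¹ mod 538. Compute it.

Run Euclid on (538, 67):
538 = 8*67 + 2
67 = 33*2 + 1
2 = 2*1 + 0
The gcd is 1. Working backward:
1 = 67 − 33·2
1 = −33·538 + 265·67
So 67·265 ≡ 1 (mod 538).

265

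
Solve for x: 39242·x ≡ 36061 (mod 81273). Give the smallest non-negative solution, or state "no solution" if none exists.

81218

First find gcd(39242, 81273):
81273 = 2*39242 + 2789
39242 = 14*2789 + 196
2789 = 14*196 + 45
196 = 4*45 + 16
45 = 2*16 + 13
16 = 1*13 + 3
13 = 4*3 + 1
3 = 3*1 + 0
gcd = 1, so a unique solution mod 81273 exists.
Back-substitute for the Bézout coefficients:
1 = 13 − 4·3
1 = −4·16 + 5·13
1 = 5·45 − 14·16
1 = −14·196 + 61·45
1 = 61·2789 − 868·196
1 = −868·39242 + 12213·2789
1 = 12213·81273 − 25294·39242
So 39242·(-25294) ≡ 1 (mod 81273), giving 39242⁻¹ ≡ 55979.
x ≡ 39242⁻¹·36061 ≡ 55979·36061 ≡ 81218 (mod 81273).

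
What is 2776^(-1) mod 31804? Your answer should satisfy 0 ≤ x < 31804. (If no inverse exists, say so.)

no inverse exists

Compute gcd(2776, 31804):
31804 = 11·2776 + 1268
2776 = 2·1268 + 240
1268 = 5·240 + 68
240 = 3·68 + 36
68 = 1·36 + 32
36 = 1·32 + 4
32 = 8·4 + 0
gcd(2776, 31804) = 4 ≠ 1, so 2776 has no multiplicative inverse modulo 31804.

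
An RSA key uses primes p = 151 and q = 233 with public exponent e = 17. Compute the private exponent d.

32753

φ(n) = (p−1)(q−1) = 150·232 = 34800.
Need d with 17·d ≡ 1 (mod 34800). Apply the extended Euclidean algorithm:
34800 = 2047*17 + 1
17 = 17*1 + 0
Back-substitute:
1 = 34800 − 2047·17
So 17·(-2047) ≡ 1 (mod 34800), hence d ≡ -2047 ≡ 32753 (mod 34800).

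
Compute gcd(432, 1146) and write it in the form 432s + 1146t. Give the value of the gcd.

6

Apply Euclid's algorithm to 1146 and 432:
1146 = 2*432 + 282
432 = 1*282 + 150
282 = 1*150 + 132
150 = 1*132 + 18
132 = 7*18 + 6
18 = 3*6 + 0
gcd(432, 1146) = 6.
Back-substituting:
6 = 132 − 7·18
6 = −7·150 + 8·132
6 = 8·282 − 15·150
6 = −15·432 + 23·282
6 = 23·1146 − 61·432
So 6 = (23)·1146 + (-61)·432.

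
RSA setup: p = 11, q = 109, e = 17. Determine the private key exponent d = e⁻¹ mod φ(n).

φ(n) = (p−1)(q−1) = 10·108 = 1080.
Need d with 17·d ≡ 1 (mod 1080). Apply the extended Euclidean algorithm:
1080 = 63*17 + 9
17 = 1*9 + 8
9 = 1*8 + 1
8 = 8*1 + 0
Back-substitute:
1 = 9 − 8
1 = −17 + 2·9
1 = 2·1080 − 127·17
So 17·(-127) ≡ 1 (mod 1080), hence d ≡ -127 ≡ 953 (mod 1080).

953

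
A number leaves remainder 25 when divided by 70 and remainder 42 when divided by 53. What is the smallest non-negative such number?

Write x = 25 + 70·k. Then 70·k ≡ 42 − 25 ≡ 17 (mod 53).
Need 70⁻¹ mod 53. Extended Euclid on (53, 17):
53 = 3·17 + 2
17 = 8·2 + 1
2 = 2·1 + 0
Back-substitute:
1 = 17 − 8·2
1 = −8·53 + 25·17
70⁻¹ ≡ 25 (mod 53), so k ≡ 25·17 ≡ 1 (mod 53).
x = 25 + 70·1 = 95.

95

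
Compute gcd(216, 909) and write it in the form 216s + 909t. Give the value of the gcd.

9

Euclidean algorithm:
909 = 4×216 + 45
216 = 4×45 + 36
45 = 1×36 + 9
36 = 4×9 + 0
gcd(216, 909) = 9.
Express as a combination:
9 = 45 − 36
9 = −216 + 5·45
9 = 5·909 − 21·216
So 9 = (5)·909 + (-21)·216.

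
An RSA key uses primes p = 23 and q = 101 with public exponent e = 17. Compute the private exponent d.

1553

φ(n) = (p−1)(q−1) = 22·100 = 2200.
Need d with 17·d ≡ 1 (mod 2200). Apply the extended Euclidean algorithm:
2200 = 129×17 + 7
17 = 2×7 + 3
7 = 2×3 + 1
3 = 3×1 + 0
Back-substitute:
1 = 7 − 2·3
1 = −2·17 + 5·7
1 = 5·2200 − 647·17
So 17·(-647) ≡ 1 (mod 2200), hence d ≡ -647 ≡ 1553 (mod 2200).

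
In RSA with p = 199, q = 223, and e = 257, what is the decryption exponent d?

φ(n) = (p−1)(q−1) = 198·222 = 43956.
Need d with 257·d ≡ 1 (mod 43956). Apply the extended Euclidean algorithm:
43956 = 171×257 + 9
257 = 28×9 + 5
9 = 1×5 + 4
5 = 1×4 + 1
4 = 4×1 + 0
Back-substitute:
1 = 5 − 4
1 = −9 + 2·5
1 = 2·257 − 57·9
1 = −57·43956 + 9749·257
So 257·9749 ≡ 1 (mod 43956), hence d = 9749.

9749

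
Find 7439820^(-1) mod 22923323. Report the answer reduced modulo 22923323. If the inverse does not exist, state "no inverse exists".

20287302

Apply the Euclidean algorithm to 22923323 and 7439820:
22923323 = 3*7439820 + 603863
7439820 = 12*603863 + 193464
603863 = 3*193464 + 23471
193464 = 8*23471 + 5696
23471 = 4*5696 + 687
5696 = 8*687 + 200
687 = 3*200 + 87
200 = 2*87 + 26
87 = 3*26 + 9
26 = 2*9 + 8
9 = 1*8 + 1
8 = 8*1 + 0
Since gcd(7439820, 22923323) = 1, back-substitute to write 1 as a combination:
1 = 9 − 8
1 = −26 + 3·9
1 = 3·87 − 10·26
1 = −10·200 + 23·87
1 = 23·687 − 79·200
1 = −79·5696 + 655·687
1 = 655·23471 − 2699·5696
1 = −2699·193464 + 22247·23471
1 = 22247·603863 − 69440·193464
1 = −69440·7439820 + 855527·603863
1 = 855527·22923323 − 2636021·7439820
Hence 7439820⁻¹ ≡ -2636021 ≡ 20287302 (mod 22923323).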